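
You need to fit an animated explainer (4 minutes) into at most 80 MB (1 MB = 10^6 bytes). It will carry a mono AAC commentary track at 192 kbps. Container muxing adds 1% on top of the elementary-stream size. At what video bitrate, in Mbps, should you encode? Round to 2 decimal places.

2.45 Mbps

Budget: 80 MB = 640.0 Mb.
Stream payload after overhead: 640.0 / 1.01 = 633.7 Mb.
4 min = 240 s
Total bitrate budget: 633.7 Mb / 240 s = 2.640 Mbps.
Audio: 192 kbps = 0.192 Mbps.
Video: 2.640 − 0.192 = 2.448 Mbps.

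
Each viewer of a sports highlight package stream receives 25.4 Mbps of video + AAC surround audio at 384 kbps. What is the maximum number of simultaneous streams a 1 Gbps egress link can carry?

38

Audio: 384 kbps = 0.384 Mbps.
Per-viewer media rate: 25.784 Mbps.
1 Gbps = 1,000 Mbps; 1,000 / 25.784 = 38.78 → 38 viewers.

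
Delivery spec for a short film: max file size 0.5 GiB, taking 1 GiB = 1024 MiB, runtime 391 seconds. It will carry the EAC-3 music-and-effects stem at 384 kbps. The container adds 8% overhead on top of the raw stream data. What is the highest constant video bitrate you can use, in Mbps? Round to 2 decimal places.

9.79 Mbps

Budget: 0.5 GiB = 4295.0 Mb.
Stream payload after overhead: 4295.0 / 1.08 = 3976.8 Mb.
Total bitrate budget: 3976.8 Mb / 391 s = 10.171 Mbps.
Audio: 384 kbps = 0.384 Mbps.
Video: 10.171 − 0.384 = 9.787 Mbps.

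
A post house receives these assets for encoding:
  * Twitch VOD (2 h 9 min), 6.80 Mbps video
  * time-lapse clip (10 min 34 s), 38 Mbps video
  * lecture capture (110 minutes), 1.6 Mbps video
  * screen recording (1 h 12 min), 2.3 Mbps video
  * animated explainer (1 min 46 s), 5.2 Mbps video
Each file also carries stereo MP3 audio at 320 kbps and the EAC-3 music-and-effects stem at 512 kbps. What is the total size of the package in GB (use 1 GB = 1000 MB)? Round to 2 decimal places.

14.24 GB

Audio total: 320 + 512 = 832 kbps = 0.832 Mbps.
Twitch VOD: 7.632 Mbps × 7740 s = 59071.7 Mb
time-lapse clip: 38.832 Mbps × 634 s = 24619.5 Mb
lecture capture: 2.432 Mbps × 6600 s = 16051.2 Mb
screen recording: 3.132 Mbps × 4320 s = 13530.2 Mb
animated explainer: 6.032 Mbps × 106 s = 639.4 Mb
Total: 113912.0 Mb = 14239.0 MB.
= 14.24 GB.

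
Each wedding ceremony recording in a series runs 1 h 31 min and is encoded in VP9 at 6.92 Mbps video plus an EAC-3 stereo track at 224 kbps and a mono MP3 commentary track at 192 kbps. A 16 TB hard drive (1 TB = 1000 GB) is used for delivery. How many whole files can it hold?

1 h 31 min = 91 min = 5460 s
Audio total: 224 + 192 = 416 kbps = 0.416 Mbps.
Total bitrate: 7.336 Mbps.
Per item: 7.336 Mbps × 5460 s = 40,055 Mb = 5,007 MB.
Capacity: 16 TB = 128,000,000 Mb; 3195.64 items → 3195 complete.

3195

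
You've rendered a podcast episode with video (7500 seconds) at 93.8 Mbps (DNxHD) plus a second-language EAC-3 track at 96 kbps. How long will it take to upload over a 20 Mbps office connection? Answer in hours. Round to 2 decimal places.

9.78 hours

Audio: 96 kbps = 0.096 Mbps.
Total bitrate: 93.896 Mbps.
File: 93.896 Mbps × 7500 s = 704220.0 Mb.
At 20 Mbps: 704220.0 / 20 = 35211.0 s ≈ 9.78 hours.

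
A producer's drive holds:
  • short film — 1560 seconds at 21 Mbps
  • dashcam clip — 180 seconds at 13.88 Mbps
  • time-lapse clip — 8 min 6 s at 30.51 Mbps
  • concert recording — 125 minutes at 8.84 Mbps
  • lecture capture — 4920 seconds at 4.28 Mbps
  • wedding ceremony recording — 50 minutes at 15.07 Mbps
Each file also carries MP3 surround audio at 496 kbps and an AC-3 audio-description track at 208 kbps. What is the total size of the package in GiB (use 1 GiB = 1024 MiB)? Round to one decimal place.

Audio total: 496 + 208 = 704 kbps = 0.704 Mbps.
short film: 21.704 Mbps × 1560 s = 33858.2 Mb
dashcam clip: 14.584 Mbps × 180 s = 2625.1 Mb
time-lapse clip: 31.214 Mbps × 486 s = 15170.0 Mb
concert recording: 9.544 Mbps × 7500 s = 71580.0 Mb
lecture capture: 4.984 Mbps × 4920 s = 24521.3 Mb
wedding ceremony recording: 15.774 Mbps × 3000 s = 47322.0 Mb
Total: 195076.6 Mb = 24384.6 MB.
= 22.71 GiB.

22.7 GiB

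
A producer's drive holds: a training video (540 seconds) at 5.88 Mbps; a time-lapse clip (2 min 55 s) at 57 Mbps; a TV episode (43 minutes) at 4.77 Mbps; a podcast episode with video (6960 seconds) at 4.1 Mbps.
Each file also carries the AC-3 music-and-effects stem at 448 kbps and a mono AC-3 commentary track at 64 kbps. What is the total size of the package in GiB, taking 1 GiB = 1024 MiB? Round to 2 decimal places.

6.90 GiB

Audio total: 448 + 64 = 512 kbps = 0.512 Mbps.
training video: 6.392 Mbps × 540 s = 3451.7 Mb
time-lapse clip: 57.512 Mbps × 175 s = 10064.6 Mb
TV episode: 5.282 Mbps × 2580 s = 13627.6 Mb
podcast episode with video: 4.612 Mbps × 6960 s = 32099.5 Mb
Total: 59243.4 Mb = 7405.4 MB.
= 6.897 GiB.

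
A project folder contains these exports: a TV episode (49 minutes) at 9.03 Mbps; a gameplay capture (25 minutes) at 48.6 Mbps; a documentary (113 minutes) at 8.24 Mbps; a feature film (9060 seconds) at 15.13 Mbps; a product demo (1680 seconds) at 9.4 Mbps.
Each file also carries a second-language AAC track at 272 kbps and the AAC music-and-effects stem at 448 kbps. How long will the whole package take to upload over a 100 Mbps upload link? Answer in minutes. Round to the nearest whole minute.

Audio total: 272 + 448 = 720 kbps = 0.720 Mbps.
TV episode: 9.750 Mbps × 2940 s = 28665.0 Mb
gameplay capture: 49.320 Mbps × 1500 s = 73980.0 Mb
documentary: 8.960 Mbps × 6780 s = 60748.8 Mb
feature film: 15.850 Mbps × 9060 s = 143601.0 Mb
product demo: 10.120 Mbps × 1680 s = 17001.6 Mb
Total: 323996.4 Mb = 40499.6 MB.
At 100 Mbps: 323996.4 / 100 = 3240 s ≈ 54 minutes.

54 minutes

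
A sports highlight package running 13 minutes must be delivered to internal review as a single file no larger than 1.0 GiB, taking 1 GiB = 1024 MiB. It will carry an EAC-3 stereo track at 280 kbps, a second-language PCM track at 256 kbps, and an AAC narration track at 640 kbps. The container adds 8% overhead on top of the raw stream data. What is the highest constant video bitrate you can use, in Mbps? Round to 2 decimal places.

Budget: 1.0 GiB = 8589.9 Mb.
Stream payload after overhead: 8589.9 / 1.08 = 7953.6 Mb.
13 min = 780 s
Total bitrate budget: 7953.6 Mb / 780 s = 10.197 Mbps.
Audio total: 280 + 256 + 640 = 1176 kbps = 1.176 Mbps.
Video: 10.197 − 1.176 = 9.021 Mbps.

9.02 Mbps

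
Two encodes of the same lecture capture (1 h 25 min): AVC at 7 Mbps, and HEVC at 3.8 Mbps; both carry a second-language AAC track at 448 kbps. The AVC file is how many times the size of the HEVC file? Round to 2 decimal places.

1 h 25 min = 85 min = 5100 s
Audio: 448 kbps = 0.448 Mbps.
AVC: 7.448 Mbps × 5100 s = 37984.8 Mb = 4.422 GiB.
HEVC: 4.248 Mbps × 5100 s = 21664.8 Mb = 2.522 GiB.
Ratio: 4.422 / 2.522 = 1.753.

1.75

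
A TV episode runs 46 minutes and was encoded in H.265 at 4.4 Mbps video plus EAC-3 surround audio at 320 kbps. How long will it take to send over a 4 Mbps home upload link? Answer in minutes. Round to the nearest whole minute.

46 min = 2760 s
Audio: 320 kbps = 0.320 Mbps.
Total bitrate: 4.720 Mbps.
File: 4.720 Mbps × 2760 s = 13027.2 Mb.
At 4 Mbps: 13027.2 / 4 = 3256.8 s ≈ 54.3 minutes.

54 minutes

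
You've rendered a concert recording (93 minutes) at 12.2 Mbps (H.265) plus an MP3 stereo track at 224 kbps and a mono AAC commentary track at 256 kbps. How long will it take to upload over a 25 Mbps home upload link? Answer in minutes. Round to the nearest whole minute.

93 min = 5580 s
Audio total: 224 + 256 = 480 kbps = 0.480 Mbps.
Total bitrate: 12.680 Mbps.
File: 12.680 Mbps × 5580 s = 70754.4 Mb.
At 25 Mbps: 70754.4 / 25 = 2830.2 s ≈ 47.2 minutes.

47 minutes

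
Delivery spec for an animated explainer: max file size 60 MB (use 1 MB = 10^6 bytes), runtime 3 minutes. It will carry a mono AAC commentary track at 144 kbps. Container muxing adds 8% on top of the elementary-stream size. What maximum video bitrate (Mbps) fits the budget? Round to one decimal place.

Budget: 60 MB = 480.0 Mb.
Stream payload after overhead: 480.0 / 1.08 = 444.4 Mb.
3 min = 180 s
Total bitrate budget: 444.4 Mb / 180 s = 2.469 Mbps.
Audio: 144 kbps = 0.144 Mbps.
Video: 2.469 − 0.144 = 2.325 Mbps.

2.3 Mbps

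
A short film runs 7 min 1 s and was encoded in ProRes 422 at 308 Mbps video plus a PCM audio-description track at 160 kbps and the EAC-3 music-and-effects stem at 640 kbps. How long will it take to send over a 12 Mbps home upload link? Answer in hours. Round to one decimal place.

7 min 1 s = 421 s
Audio total: 160 + 640 = 800 kbps = 0.800 Mbps.
Total bitrate: 308.800 Mbps.
File: 308.800 Mbps × 421 s = 130004.8 Mb.
At 12 Mbps: 130004.8 / 12 = 10833.7 s ≈ 3.01 hours.

3.0 hours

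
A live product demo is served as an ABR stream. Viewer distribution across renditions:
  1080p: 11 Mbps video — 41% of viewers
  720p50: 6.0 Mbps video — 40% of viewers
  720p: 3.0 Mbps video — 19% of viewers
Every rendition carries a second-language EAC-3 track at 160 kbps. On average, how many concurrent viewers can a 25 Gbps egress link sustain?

Audio: 160 kbps = 0.160 Mbps.
Average per-viewer bitrate: 0.41×11.160 + 0.40×6.160 + 0.19×3.160 = 7.640 Mbps.
25 Gbps = 25,000 Mbps; 25,000 / 7.640 = 3272.25 → 3272.

3272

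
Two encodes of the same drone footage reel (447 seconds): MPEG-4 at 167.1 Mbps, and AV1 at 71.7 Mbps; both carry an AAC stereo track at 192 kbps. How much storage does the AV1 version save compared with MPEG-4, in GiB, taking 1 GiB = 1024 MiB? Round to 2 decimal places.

Audio: 192 kbps = 0.192 Mbps.
MPEG-4: 167.292 Mbps × 447 s = 74779.5 Mb = 8.705 GiB.
AV1: 71.892 Mbps × 447 s = 32135.7 Mb = 3.741 GiB.
Saving: 8.705 − 3.741 = 4.964 GiB.

4.96 GiB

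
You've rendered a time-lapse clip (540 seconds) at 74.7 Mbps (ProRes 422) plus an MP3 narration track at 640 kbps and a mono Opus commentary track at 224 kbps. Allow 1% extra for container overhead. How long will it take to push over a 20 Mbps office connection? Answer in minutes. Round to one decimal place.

Audio total: 640 + 224 = 864 kbps = 0.864 Mbps.
Total bitrate: 75.564 Mbps.
File: 75.564 Mbps × 540 s = 40804.6 Mb.
With 1% container overhead: ×1.01. → 41212.6 Mb.
At 20 Mbps: 41212.6 / 20 = 2060.6 s ≈ 34.3 minutes.

34.3 minutes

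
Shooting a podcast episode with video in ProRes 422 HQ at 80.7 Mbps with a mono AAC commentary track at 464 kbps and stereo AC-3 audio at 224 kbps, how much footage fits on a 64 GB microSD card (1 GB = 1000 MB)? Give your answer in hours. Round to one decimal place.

Audio total: 464 + 224 = 688 kbps = 0.688 Mbps.
Total bitrate: 80.7 + 0.688 = 81.388 Mbps.
Capacity: 64 GB = 512,000 Mb.
Recording time: 512,000 / 81.388 = 6,291 s ≈ 1.75 hours.

1.7 hours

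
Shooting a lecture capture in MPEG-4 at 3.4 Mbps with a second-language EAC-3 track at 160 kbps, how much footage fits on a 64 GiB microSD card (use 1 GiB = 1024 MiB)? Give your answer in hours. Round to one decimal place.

Audio: 160 kbps = 0.160 Mbps.
Total bitrate: 3.4 + 0.160 = 3.560 Mbps.
Capacity: 64 GiB = 549,756 Mb.
Recording time: 549,756 / 3.560 = 154,426 s ≈ 42.9 hours.

42.9 hours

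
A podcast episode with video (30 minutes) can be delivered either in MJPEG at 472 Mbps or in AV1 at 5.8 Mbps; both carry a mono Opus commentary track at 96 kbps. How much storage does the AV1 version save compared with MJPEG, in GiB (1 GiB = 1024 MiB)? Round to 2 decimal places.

30 min = 1800 s
Audio: 96 kbps = 0.096 Mbps.
MJPEG: 472.096 Mbps × 1800 s = 849772.8 Mb = 98.927 GiB.
AV1: 5.896 Mbps × 1800 s = 10612.8 Mb = 1.235 GiB.
Saving: 98.927 − 1.235 = 97.691 GiB.

97.69 GiB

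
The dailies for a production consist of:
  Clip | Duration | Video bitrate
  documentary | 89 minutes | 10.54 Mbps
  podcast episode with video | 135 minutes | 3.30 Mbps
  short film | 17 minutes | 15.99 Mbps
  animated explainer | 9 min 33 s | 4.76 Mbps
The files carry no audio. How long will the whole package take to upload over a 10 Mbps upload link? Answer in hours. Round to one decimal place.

documentary: 10.540 Mbps × 5340 s = 56283.6 Mb
podcast episode with video: 3.300 Mbps × 8100 s = 26730.0 Mb
short film: 15.990 Mbps × 1020 s = 16309.8 Mb
animated explainer: 4.760 Mbps × 573 s = 2727.5 Mb
Total: 102050.9 Mb = 12756.4 MB.
At 10 Mbps: 102050.9 / 10 = 10205 s ≈ 2.83 hours.

2.8 hours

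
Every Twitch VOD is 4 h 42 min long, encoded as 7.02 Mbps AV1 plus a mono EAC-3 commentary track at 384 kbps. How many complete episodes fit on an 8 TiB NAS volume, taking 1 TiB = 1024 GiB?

4 h 42 min = 282 min = 16920 s
Audio: 384 kbps = 0.384 Mbps.
Total bitrate: 7.404 Mbps.
Per item: 7.404 Mbps × 16920 s = 125,276 Mb = 15,659 MB.
Capacity: 8 TiB = 70,368,744 Mb; 561.71 items → 561 complete.

561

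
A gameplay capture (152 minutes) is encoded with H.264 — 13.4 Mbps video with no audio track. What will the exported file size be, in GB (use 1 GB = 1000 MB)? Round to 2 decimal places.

152 min = 9120 s
Total bitrate: 13.4 Mbps.
Stream data: 13.400 Mbps × 9120 s = 122208.0 Mb.
122,208 Mb ÷ 8 = 15,276 MB → 15.28 GB.

15.28 GB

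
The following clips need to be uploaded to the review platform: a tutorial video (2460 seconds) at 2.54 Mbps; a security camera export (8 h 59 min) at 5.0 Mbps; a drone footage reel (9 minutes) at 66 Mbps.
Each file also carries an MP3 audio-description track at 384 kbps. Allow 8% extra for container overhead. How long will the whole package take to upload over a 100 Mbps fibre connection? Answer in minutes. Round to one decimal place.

39.1 minutes

Audio: 384 kbps = 0.384 Mbps.
tutorial video: 2.924 Mbps × 2460 s × 1.08 = 7768.5 Mb
security camera export: 5.384 Mbps × 32340 s × 1.08 = 188048.0 Mb
drone footage reel: 66.384 Mbps × 540 s × 1.08 = 38715.1 Mb
Total: 234531.7 Mb = 29316.5 MB.
At 100 Mbps: 234531.7 / 100 = 2345 s ≈ 39.1 minutes.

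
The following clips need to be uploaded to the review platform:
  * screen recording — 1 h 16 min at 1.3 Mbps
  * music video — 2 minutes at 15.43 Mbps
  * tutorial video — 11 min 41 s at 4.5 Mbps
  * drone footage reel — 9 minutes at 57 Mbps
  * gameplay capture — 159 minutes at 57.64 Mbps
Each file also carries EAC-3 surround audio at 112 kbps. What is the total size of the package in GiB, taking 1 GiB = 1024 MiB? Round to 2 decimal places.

Audio: 112 kbps = 0.112 Mbps.
screen recording: 1.412 Mbps × 4560 s = 6438.7 Mb
music video: 15.542 Mbps × 120 s = 1865.0 Mb
tutorial video: 4.612 Mbps × 701 s = 3233.0 Mb
drone footage reel: 57.112 Mbps × 540 s = 30840.5 Mb
gameplay capture: 57.752 Mbps × 9540 s = 550954.1 Mb
Total: 593331.3 Mb = 74166.4 MB.
= 69.07 GiB.

69.07 GiB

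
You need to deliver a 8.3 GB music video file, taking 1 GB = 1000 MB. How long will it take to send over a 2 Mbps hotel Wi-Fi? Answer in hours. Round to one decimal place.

9.2 hours

File: 8.3 GB = 66400.0 Mb.
At 2 Mbps: 66400.0 / 2 = 33200.0 s ≈ 9.22 hours.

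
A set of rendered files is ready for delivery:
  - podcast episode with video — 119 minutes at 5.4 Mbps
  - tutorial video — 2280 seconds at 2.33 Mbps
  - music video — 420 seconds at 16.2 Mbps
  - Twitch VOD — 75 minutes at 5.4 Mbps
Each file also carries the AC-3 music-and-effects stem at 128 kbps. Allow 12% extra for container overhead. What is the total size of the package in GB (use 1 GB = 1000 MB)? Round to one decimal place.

Audio: 128 kbps = 0.128 Mbps.
podcast episode with video: 5.528 Mbps × 7140 s × 1.12 = 44206.3 Mb
tutorial video: 2.458 Mbps × 2280 s × 1.12 = 6276.7 Mb
music video: 16.328 Mbps × 420 s × 1.12 = 7680.7 Mb
Twitch VOD: 5.528 Mbps × 4500 s × 1.12 = 27861.1 Mb
Total: 86024.9 Mb = 10753.1 MB.
= 10.75 GB.

10.8 GB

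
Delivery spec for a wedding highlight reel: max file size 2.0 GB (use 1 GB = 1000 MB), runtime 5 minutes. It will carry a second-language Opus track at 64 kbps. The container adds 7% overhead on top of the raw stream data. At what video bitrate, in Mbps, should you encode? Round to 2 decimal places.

Budget: 2.0 GB = 16000.0 Mb.
Stream payload after overhead: 16000.0 / 1.07 = 14953.3 Mb.
5 min = 300 s
Total bitrate budget: 14953.3 Mb / 300 s = 49.844 Mbps.
Audio: 64 kbps = 0.064 Mbps.
Video: 49.844 − 0.064 = 49.780 Mbps.

49.78 Mbps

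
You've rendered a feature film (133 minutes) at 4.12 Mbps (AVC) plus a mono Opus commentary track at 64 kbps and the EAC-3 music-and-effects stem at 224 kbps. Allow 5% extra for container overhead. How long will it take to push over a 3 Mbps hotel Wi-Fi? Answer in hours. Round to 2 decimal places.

133 min = 7980 s
Audio total: 64 + 224 = 288 kbps = 0.288 Mbps.
Total bitrate: 4.408 Mbps.
File: 4.408 Mbps × 7980 s = 35175.8 Mb.
With 5% container overhead: ×1.05. → 36934.6 Mb.
At 3 Mbps: 36934.6 / 3 = 12311.5 s ≈ 3.42 hours.

3.42 hours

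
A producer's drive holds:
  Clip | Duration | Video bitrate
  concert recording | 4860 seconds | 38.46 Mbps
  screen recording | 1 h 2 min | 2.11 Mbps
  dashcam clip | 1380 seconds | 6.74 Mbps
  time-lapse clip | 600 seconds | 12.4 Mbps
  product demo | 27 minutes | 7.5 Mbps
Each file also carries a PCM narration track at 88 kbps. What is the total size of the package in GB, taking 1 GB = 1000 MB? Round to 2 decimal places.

Audio: 88 kbps = 0.088 Mbps.
concert recording: 38.548 Mbps × 4860 s = 187343.3 Mb
screen recording: 2.198 Mbps × 3720 s = 8176.6 Mb
dashcam clip: 6.828 Mbps × 1380 s = 9422.6 Mb
time-lapse clip: 12.488 Mbps × 600 s = 7492.8 Mb
product demo: 7.588 Mbps × 1620 s = 12292.6 Mb
Total: 224727.8 Mb = 28091.0 MB.
= 28.09 GB.

28.09 GB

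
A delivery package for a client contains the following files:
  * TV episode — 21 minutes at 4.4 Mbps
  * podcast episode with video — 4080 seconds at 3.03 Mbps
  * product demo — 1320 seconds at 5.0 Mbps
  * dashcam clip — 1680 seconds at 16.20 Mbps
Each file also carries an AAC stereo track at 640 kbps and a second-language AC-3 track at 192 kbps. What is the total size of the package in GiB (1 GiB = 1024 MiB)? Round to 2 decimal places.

Audio total: 640 + 192 = 832 kbps = 0.832 Mbps.
TV episode: 5.232 Mbps × 1260 s = 6592.3 Mb
podcast episode with video: 3.862 Mbps × 4080 s = 15757.0 Mb
product demo: 5.832 Mbps × 1320 s = 7698.2 Mb
dashcam clip: 17.032 Mbps × 1680 s = 28613.8 Mb
Total: 58661.3 Mb = 7332.7 MB.
= 6.829 GiB.

6.83 GiB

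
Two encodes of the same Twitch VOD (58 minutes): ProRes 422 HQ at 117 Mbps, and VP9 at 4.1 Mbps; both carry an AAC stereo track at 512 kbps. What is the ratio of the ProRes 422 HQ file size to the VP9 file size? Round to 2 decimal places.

25.48

58 min = 3480 s
Audio: 512 kbps = 0.512 Mbps.
ProRes 422 HQ: 117.512 Mbps × 3480 s = 408941.8 Mb = 51.118 GB.
VP9: 4.612 Mbps × 3480 s = 16049.8 Mb = 2.006 GB.
Ratio: 51.118 / 2.006 = 25.480.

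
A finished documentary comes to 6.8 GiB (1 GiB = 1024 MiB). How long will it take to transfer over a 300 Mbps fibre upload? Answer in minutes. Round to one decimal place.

3.2 minutes

File: 6.8 GiB = 58411.6 Mb.
At 300 Mbps: 58411.6 / 300 = 194.7 s ≈ 3.25 minutes.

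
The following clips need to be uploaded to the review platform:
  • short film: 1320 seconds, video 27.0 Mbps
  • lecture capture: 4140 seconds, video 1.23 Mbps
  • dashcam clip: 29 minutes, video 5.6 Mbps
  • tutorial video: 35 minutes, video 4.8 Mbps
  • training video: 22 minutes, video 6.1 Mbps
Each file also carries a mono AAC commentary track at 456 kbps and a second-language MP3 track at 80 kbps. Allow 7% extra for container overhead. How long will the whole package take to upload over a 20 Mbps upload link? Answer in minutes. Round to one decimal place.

66.3 minutes

Audio total: 456 + 80 = 536 kbps = 0.536 Mbps.
short film: 27.536 Mbps × 1320 s × 1.07 = 38891.8 Mb
lecture capture: 1.766 Mbps × 4140 s × 1.07 = 7823.0 Mb
dashcam clip: 6.136 Mbps × 1740 s × 1.07 = 11424.0 Mb
tutorial video: 5.336 Mbps × 2100 s × 1.07 = 11990.0 Mb
training video: 6.636 Mbps × 1320 s × 1.07 = 9372.7 Mb
Total: 79501.6 Mb = 9937.7 MB.
At 20 Mbps: 79501.6 / 20 = 3975 s ≈ 66.3 minutes.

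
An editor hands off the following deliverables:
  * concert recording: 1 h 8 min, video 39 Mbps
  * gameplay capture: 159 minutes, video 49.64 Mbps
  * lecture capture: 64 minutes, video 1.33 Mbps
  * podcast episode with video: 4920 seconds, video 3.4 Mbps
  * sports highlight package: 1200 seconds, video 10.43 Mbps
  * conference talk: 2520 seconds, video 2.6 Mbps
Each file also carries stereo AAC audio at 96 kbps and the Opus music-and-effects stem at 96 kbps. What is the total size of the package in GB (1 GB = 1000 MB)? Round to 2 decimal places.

84.83 GB

Audio total: 96 + 96 = 192 kbps = 0.192 Mbps.
concert recording: 39.192 Mbps × 4080 s = 159903.4 Mb
gameplay capture: 49.832 Mbps × 9540 s = 475397.3 Mb
lecture capture: 1.522 Mbps × 3840 s = 5844.5 Mb
podcast episode with video: 3.592 Mbps × 4920 s = 17672.6 Mb
sports highlight package: 10.622 Mbps × 1200 s = 12746.4 Mb
conference talk: 2.792 Mbps × 2520 s = 7035.8 Mb
Total: 678600.0 Mb = 84825.0 MB.
= 84.83 GB.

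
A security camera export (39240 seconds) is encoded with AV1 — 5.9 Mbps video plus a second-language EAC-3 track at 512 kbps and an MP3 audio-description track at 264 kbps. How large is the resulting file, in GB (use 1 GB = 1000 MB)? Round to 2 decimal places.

32.75 GB

Audio total: 512 + 264 = 776 kbps = 0.776 Mbps.
Total bitrate: 5.9 + 0.776 = 6.676 Mbps.
Stream data: 6.676 Mbps × 39240 s = 261966.2 Mb.
261,966 Mb ÷ 8 = 32,746 MB → 32.75 GB.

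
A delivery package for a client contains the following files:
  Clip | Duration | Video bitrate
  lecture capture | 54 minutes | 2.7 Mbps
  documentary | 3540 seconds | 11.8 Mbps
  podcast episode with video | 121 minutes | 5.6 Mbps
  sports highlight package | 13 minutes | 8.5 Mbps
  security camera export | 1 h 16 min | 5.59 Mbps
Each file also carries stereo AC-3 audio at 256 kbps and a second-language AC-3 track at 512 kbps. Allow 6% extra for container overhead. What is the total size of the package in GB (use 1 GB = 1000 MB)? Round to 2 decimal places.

18.31 GB

Audio total: 256 + 512 = 768 kbps = 0.768 Mbps.
lecture capture: 3.468 Mbps × 3240 s × 1.06 = 11910.5 Mb
documentary: 12.568 Mbps × 3540 s × 1.06 = 47160.2 Mb
podcast episode with video: 6.368 Mbps × 7260 s × 1.06 = 49005.6 Mb
sports highlight package: 9.268 Mbps × 780 s × 1.06 = 7662.8 Mb
security camera export: 6.358 Mbps × 4560 s × 1.06 = 30732.0 Mb
Total: 146471.1 Mb = 18308.9 MB.
= 18.31 GB.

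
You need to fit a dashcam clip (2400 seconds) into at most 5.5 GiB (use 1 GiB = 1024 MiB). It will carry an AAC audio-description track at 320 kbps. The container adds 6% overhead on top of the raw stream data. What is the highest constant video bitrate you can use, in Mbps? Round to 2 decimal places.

18.25 Mbps

Budget: 5.5 GiB = 47244.6 Mb.
Stream payload after overhead: 47244.6 / 1.06 = 44570.4 Mb.
Total bitrate budget: 44570.4 Mb / 2400 s = 18.571 Mbps.
Audio: 320 kbps = 0.320 Mbps.
Video: 18.571 − 0.320 = 18.251 Mbps.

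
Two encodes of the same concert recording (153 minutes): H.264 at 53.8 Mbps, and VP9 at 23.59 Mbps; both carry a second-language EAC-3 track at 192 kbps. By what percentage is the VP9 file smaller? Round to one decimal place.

56.0%

153 min = 9180 s
Audio: 192 kbps = 0.192 Mbps.
H.264: 53.992 Mbps × 9180 s = 495646.6 Mb = 57.701 GiB.
VP9: 23.782 Mbps × 9180 s = 218318.8 Mb = 25.416 GiB.
Reduction: (1 − 25.416/57.701) × 100 = 55.95%.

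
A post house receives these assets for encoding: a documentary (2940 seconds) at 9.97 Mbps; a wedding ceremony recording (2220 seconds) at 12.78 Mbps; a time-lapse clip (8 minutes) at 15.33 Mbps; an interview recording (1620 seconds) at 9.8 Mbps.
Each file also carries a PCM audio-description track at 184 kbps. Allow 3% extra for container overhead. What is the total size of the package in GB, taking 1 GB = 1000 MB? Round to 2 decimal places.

10.59 GB

Audio: 184 kbps = 0.184 Mbps.
documentary: 10.154 Mbps × 2940 s × 1.03 = 30748.3 Mb
wedding ceremony recording: 12.964 Mbps × 2220 s × 1.03 = 29643.5 Mb
time-lapse clip: 15.514 Mbps × 480 s × 1.03 = 7670.1 Mb
interview recording: 9.984 Mbps × 1620 s × 1.03 = 16659.3 Mb
Total: 84721.2 Mb = 10590.2 MB.
= 10.59 GB.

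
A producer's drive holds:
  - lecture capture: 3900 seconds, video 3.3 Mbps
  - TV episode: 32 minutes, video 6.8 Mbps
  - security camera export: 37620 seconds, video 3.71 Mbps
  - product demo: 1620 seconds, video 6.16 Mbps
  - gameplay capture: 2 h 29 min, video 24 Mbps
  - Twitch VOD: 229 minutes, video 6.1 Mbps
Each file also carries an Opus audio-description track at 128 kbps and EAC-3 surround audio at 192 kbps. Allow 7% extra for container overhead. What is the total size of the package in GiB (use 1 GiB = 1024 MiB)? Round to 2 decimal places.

Audio total: 128 + 192 = 320 kbps = 0.320 Mbps.
lecture capture: 3.620 Mbps × 3900 s × 1.07 = 15106.3 Mb
TV episode: 7.120 Mbps × 1920 s × 1.07 = 14627.3 Mb
security camera export: 4.030 Mbps × 37620 s × 1.07 = 162221.2 Mb
product demo: 6.480 Mbps × 1620 s × 1.07 = 11232.4 Mb
gameplay capture: 24.320 Mbps × 8940 s × 1.07 = 232640.3 Mb
Twitch VOD: 6.420 Mbps × 13740 s × 1.07 = 94385.6 Mb
Total: 530213.0 Mb = 66276.6 MB.
= 61.72 GiB.

61.72 GiB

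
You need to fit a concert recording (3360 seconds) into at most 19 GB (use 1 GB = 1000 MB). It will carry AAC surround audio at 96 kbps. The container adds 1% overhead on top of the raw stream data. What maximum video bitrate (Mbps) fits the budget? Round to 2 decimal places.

44.69 Mbps

Budget: 19 GB = 152000.0 Mb.
Stream payload after overhead: 152000.0 / 1.01 = 150495.0 Mb.
Total bitrate budget: 150495.0 Mb / 3360 s = 44.790 Mbps.
Audio: 96 kbps = 0.096 Mbps.
Video: 44.790 − 0.096 = 44.694 Mbps.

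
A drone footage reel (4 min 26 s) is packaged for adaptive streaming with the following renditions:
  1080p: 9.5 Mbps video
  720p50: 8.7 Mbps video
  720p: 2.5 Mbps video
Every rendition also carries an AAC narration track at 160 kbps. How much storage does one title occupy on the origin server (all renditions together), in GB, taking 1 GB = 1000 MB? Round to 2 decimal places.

4 min 26 s = 266 s
Audio: 160 kbps = 0.160 Mbps.
Sum of rendition bitrates: (9.5+0.160) + (8.7+0.160) + (2.5+0.160) = 21.180 Mbps.
× 266 s = 5,634 Mb = 704.2 MB = 0.7042 GB.

0.70 GB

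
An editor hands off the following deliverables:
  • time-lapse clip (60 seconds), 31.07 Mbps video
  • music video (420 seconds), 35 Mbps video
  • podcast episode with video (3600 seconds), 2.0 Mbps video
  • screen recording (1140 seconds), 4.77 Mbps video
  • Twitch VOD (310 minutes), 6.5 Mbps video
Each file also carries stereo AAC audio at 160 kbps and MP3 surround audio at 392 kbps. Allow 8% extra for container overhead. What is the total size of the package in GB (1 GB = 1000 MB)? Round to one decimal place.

Audio total: 160 + 392 = 552 kbps = 0.552 Mbps.
time-lapse clip: 31.622 Mbps × 60 s × 1.08 = 2049.1 Mb
music video: 35.552 Mbps × 420 s × 1.08 = 16126.4 Mb
podcast episode with video: 2.552 Mbps × 3600 s × 1.08 = 9922.2 Mb
screen recording: 5.322 Mbps × 1140 s × 1.08 = 6552.4 Mb
Twitch VOD: 7.052 Mbps × 18600 s × 1.08 = 141660.6 Mb
Total: 176310.7 Mb = 22038.8 MB.
= 22.04 GB.

22.0 GB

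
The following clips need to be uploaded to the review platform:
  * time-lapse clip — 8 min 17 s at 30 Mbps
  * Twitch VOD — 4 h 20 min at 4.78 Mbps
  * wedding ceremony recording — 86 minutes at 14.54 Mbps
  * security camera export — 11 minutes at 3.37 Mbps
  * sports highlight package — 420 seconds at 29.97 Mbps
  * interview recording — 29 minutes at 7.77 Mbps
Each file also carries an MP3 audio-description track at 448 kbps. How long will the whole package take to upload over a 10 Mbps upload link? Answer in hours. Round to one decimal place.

5.7 hours

Audio: 448 kbps = 0.448 Mbps.
time-lapse clip: 30.448 Mbps × 497 s = 15132.7 Mb
Twitch VOD: 5.228 Mbps × 15600 s = 81556.8 Mb
wedding ceremony recording: 14.988 Mbps × 5160 s = 77338.1 Mb
security camera export: 3.818 Mbps × 660 s = 2519.9 Mb
sports highlight package: 30.418 Mbps × 420 s = 12775.6 Mb
interview recording: 8.218 Mbps × 1740 s = 14299.3 Mb
Total: 203622.3 Mb = 25452.8 MB.
At 10 Mbps: 203622.3 / 10 = 20362 s ≈ 5.66 hours.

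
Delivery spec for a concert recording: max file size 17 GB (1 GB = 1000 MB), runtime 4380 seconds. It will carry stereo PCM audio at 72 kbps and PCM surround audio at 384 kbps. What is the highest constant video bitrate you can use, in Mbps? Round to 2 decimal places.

Budget: 17 GB = 136000.0 Mb.
Total bitrate budget: 136000.0 Mb / 4380 s = 31.050 Mbps.
Audio total: 72 + 384 = 456 kbps = 0.456 Mbps.
Video: 31.050 − 0.456 = 30.594 Mbps.

30.59 Mbps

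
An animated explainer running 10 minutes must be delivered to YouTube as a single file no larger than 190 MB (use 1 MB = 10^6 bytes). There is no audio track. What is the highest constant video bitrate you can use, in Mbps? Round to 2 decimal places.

Budget: 190 MB = 1520.0 Mb.
10 min = 600 s
Total bitrate budget: 1520.0 Mb / 600 s = 2.533 Mbps.

2.53 Mbps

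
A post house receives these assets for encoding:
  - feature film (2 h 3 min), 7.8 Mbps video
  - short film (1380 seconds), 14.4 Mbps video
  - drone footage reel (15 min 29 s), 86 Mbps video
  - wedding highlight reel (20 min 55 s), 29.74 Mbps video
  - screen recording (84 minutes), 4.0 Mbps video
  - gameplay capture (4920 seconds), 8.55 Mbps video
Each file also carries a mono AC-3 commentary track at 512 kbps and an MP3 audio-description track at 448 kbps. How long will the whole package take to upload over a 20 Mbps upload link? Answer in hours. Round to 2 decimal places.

Audio total: 512 + 448 = 960 kbps = 0.960 Mbps.
feature film: 8.760 Mbps × 7380 s = 64648.8 Mb
short film: 15.360 Mbps × 1380 s = 21196.8 Mb
drone footage reel: 86.960 Mbps × 929 s = 80785.8 Mb
wedding highlight reel: 30.700 Mbps × 1255 s = 38528.5 Mb
screen recording: 4.960 Mbps × 5040 s = 24998.4 Mb
gameplay capture: 9.510 Mbps × 4920 s = 46789.2 Mb
Total: 276947.5 Mb = 34618.4 MB.
At 20 Mbps: 276947.5 / 20 = 13847 s ≈ 3.85 hours.

3.85 hours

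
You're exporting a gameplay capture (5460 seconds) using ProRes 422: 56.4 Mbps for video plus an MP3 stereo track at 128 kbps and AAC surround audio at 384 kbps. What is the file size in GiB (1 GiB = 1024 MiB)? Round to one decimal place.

Audio total: 128 + 384 = 512 kbps = 0.512 Mbps.
Total bitrate: 56.4 + 0.512 = 56.912 Mbps.
Stream data: 56.912 Mbps × 5460 s = 310739.5 Mb.
310,740 Mb = 38,842,440,000 bytes ÷ 1,073,741,824 = 36.17 GiB.

36.2 GiB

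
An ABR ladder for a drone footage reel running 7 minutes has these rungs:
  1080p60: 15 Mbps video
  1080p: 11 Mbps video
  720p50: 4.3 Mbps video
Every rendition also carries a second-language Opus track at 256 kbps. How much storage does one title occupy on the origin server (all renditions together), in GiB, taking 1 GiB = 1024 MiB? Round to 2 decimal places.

1.52 GiB

7 min = 420 s
Audio: 256 kbps = 0.256 Mbps.
Sum of rendition bitrates: (15+0.256) + (11+0.256) + (4.3+0.256) = 31.068 Mbps.
× 420 s = 13,049 Mb = 1,631 MB = 1.519 GiB.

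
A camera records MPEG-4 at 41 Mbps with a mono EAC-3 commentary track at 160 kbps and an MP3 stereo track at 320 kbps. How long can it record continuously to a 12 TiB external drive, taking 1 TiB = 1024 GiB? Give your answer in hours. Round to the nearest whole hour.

Audio total: 160 + 320 = 480 kbps = 0.480 Mbps.
Total bitrate: 41 + 0.480 = 41.480 Mbps.
Capacity: 12 TiB = 105,553,116 Mb.
Recording time: 105,553,116 / 41.480 = 2,544,675 s ≈ 707 hours.

707 hours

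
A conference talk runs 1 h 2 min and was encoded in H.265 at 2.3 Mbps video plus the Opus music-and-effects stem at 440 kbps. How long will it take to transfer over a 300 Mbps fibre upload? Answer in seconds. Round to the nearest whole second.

1 h 2 min = 62 min = 3720 s
Audio: 440 kbps = 0.440 Mbps.
Total bitrate: 2.740 Mbps.
File: 2.740 Mbps × 3720 s = 10192.8 Mb.
At 300 Mbps: 10192.8 / 300 = 34.0 s ≈ 34 seconds.

34 seconds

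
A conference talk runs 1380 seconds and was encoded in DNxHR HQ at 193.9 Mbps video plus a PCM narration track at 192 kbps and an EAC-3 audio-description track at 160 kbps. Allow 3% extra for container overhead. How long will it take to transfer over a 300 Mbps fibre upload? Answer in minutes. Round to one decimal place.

15.3 minutes

Audio total: 192 + 160 = 352 kbps = 0.352 Mbps.
Total bitrate: 194.252 Mbps.
File: 194.252 Mbps × 1380 s = 268067.8 Mb.
With 3% container overhead: ×1.03. → 276109.8 Mb.
At 300 Mbps: 276109.8 / 300 = 920.4 s ≈ 15.3 minutes.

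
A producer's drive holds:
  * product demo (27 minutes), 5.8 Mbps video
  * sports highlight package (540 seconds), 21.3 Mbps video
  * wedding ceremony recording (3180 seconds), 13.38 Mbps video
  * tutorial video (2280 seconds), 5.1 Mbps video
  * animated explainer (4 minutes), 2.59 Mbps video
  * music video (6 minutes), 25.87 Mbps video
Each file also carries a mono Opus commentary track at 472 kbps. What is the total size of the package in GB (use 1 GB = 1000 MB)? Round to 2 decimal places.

Audio: 472 kbps = 0.472 Mbps.
product demo: 6.272 Mbps × 1620 s = 10160.6 Mb
sports highlight package: 21.772 Mbps × 540 s = 11756.9 Mb
wedding ceremony recording: 13.852 Mbps × 3180 s = 44049.4 Mb
tutorial video: 5.572 Mbps × 2280 s = 12704.2 Mb
animated explainer: 3.062 Mbps × 240 s = 734.9 Mb
music video: 26.342 Mbps × 360 s = 9483.1 Mb
Total: 88889.0 Mb = 11111.1 MB.
= 11.11 GB.

11.11 GB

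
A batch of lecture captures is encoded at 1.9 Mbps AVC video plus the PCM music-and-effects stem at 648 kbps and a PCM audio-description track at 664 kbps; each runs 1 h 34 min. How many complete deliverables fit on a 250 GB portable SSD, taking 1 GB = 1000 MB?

110

1 h 34 min = 94 min = 5640 s
Audio total: 648 + 664 = 1312 kbps = 1.312 Mbps.
Total bitrate: 3.212 Mbps.
Per item: 3.212 Mbps × 5640 s = 18,116 Mb = 2,264 MB.
Capacity: 250 GB = 2,000,000 Mb; 110.40 items → 110 complete.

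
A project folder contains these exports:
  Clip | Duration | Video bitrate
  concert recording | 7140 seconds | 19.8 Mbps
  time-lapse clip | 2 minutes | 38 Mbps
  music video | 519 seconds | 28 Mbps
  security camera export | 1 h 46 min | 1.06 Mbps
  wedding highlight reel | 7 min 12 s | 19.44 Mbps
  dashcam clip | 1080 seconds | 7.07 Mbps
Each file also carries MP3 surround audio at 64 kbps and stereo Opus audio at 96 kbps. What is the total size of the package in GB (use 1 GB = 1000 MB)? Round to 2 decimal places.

23.22 GB

Audio total: 64 + 96 = 160 kbps = 0.160 Mbps.
concert recording: 19.960 Mbps × 7140 s = 142514.4 Mb
time-lapse clip: 38.160 Mbps × 120 s = 4579.2 Mb
music video: 28.160 Mbps × 519 s = 14615.0 Mb
security camera export: 1.220 Mbps × 6360 s = 7759.2 Mb
wedding highlight reel: 19.600 Mbps × 432 s = 8467.2 Mb
dashcam clip: 7.230 Mbps × 1080 s = 7808.4 Mb
Total: 185743.4 Mb = 23217.9 MB.
= 23.22 GB.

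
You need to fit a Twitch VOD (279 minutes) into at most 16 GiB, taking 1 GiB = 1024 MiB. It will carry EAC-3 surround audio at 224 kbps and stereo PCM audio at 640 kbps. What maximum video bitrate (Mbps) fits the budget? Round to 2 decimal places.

7.35 Mbps

Budget: 16 GiB = 137439.0 Mb.
279 min = 16740 s
Total bitrate budget: 137439.0 Mb / 16740 s = 8.210 Mbps.
Audio total: 224 + 640 = 864 kbps = 0.864 Mbps.
Video: 8.210 − 0.864 = 7.346 Mbps.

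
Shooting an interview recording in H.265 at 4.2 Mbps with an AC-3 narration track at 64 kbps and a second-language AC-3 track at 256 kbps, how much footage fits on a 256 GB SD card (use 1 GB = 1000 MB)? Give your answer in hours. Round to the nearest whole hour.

126 hours

Audio total: 64 + 256 = 320 kbps = 0.320 Mbps.
Total bitrate: 4.2 + 0.320 = 4.520 Mbps.
Capacity: 256 GB = 2,048,000 Mb.
Recording time: 2,048,000 / 4.520 = 453,097 s ≈ 126 hours.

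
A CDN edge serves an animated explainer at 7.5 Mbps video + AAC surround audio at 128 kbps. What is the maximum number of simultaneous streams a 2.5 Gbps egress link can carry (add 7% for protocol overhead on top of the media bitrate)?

Audio: 128 kbps = 0.128 Mbps.
Per-viewer media rate: 7.628 Mbps.
On the wire with 7% overhead: 8.162 Mbps.
2.5 Gbps = 2,500 Mbps; 2,500 / 8.162 = 306.30 → 306 viewers.

306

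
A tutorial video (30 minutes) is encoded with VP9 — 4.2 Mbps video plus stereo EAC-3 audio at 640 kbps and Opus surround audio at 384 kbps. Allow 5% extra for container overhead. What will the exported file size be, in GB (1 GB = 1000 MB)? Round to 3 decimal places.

1.234 GB

30 min = 1800 s
Audio total: 640 + 384 = 1024 kbps = 1.024 Mbps.
Total bitrate: 4.2 + 1.024 = 5.224 Mbps.
Stream data: 5.224 Mbps × 1800 s = 9403.2 Mb.
With 5% container overhead: ×1.05.
9,873 Mb ÷ 8 = 1,234 MB → 1.234 GB.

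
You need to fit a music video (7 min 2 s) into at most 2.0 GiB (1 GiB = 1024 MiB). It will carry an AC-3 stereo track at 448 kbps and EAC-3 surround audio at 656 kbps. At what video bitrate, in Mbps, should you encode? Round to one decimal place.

39.6 Mbps

Budget: 2.0 GiB = 17179.9 Mb.
7 min 2 s = 422 s
Total bitrate budget: 17179.9 Mb / 422 s = 40.711 Mbps.
Audio total: 448 + 656 = 1104 kbps = 1.104 Mbps.
Video: 40.711 − 1.104 = 39.607 Mbps.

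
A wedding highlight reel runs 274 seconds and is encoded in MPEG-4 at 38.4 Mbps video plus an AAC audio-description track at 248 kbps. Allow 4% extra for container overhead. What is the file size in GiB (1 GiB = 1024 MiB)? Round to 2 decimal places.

Audio: 248 kbps = 0.248 Mbps.
Total bitrate: 38.4 + 0.248 = 38.648 Mbps.
Stream data: 38.648 Mbps × 274 s = 10589.6 Mb.
With 4% container overhead: ×1.04.
11,013 Mb = 1,376,641,760 bytes ÷ 1,073,741,824 = 1.282 GiB.

1.28 GiB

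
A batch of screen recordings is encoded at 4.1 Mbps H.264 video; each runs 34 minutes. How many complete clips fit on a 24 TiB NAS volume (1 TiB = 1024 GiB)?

25239

34 min = 2040 s
Per item: 4.100 Mbps × 2040 s = 8,364 Mb = 1,046 MB.
Capacity: 24 TiB = 211,106,233 Mb; 25239.87 items → 25239 complete.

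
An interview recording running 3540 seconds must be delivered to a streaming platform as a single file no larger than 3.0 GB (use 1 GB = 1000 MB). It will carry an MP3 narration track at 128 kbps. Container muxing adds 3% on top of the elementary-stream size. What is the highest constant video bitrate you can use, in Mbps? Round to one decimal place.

6.5 Mbps

Budget: 3.0 GB = 24000.0 Mb.
Stream payload after overhead: 24000.0 / 1.03 = 23301.0 Mb.
Total bitrate budget: 23301.0 Mb / 3540 s = 6.582 Mbps.
Audio: 128 kbps = 0.128 Mbps.
Video: 6.582 − 0.128 = 6.454 Mbps.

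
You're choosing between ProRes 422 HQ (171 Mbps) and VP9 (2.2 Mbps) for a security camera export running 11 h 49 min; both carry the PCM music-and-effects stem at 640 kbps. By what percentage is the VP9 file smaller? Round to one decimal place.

11 h 49 min = 709 min = 42540 s
Audio: 640 kbps = 0.640 Mbps.
ProRes 422 HQ: 171.640 Mbps × 42540 s = 7301565.6 Mb = 912.696 GB.
VP9: 2.840 Mbps × 42540 s = 120813.6 Mb = 15.102 GB.
Reduction: (1 − 15.102/912.696) × 100 = 98.35%.

98.3%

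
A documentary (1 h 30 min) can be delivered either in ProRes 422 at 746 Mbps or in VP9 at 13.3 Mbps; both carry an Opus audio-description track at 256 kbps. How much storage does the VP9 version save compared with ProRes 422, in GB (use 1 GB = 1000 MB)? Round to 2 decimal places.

494.57 GB

1 h 30 min = 90 min = 5400 s
Audio: 256 kbps = 0.256 Mbps.
ProRes 422: 746.256 Mbps × 5400 s = 4029782.4 Mb = 503.723 GB.
VP9: 13.556 Mbps × 5400 s = 73202.4 Mb = 9.150 GB.
Saving: 503.723 − 9.150 = 494.572 GB.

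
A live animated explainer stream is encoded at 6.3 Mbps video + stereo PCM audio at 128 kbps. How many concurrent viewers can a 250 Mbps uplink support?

Audio: 128 kbps = 0.128 Mbps.
Per-viewer media rate: 6.428 Mbps.
250 Mbps = 250.0 Mbps; 250.0 / 6.428 = 38.89 → 38 viewers.

38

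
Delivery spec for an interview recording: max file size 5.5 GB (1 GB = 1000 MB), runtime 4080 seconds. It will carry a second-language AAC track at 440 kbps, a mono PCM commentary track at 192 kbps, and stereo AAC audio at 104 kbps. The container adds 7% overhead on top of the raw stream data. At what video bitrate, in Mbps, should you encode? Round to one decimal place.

Budget: 5.5 GB = 44000.0 Mb.
Stream payload after overhead: 44000.0 / 1.07 = 41121.5 Mb.
Total bitrate budget: 41121.5 Mb / 4080 s = 10.079 Mbps.
Audio total: 440 + 192 + 104 = 736 kbps = 0.736 Mbps.
Video: 10.079 − 0.736 = 9.343 Mbps.

9.3 Mbps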